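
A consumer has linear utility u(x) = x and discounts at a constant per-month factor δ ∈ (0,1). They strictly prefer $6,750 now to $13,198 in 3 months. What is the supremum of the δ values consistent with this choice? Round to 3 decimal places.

δ < 0.800

Under u(x) = x this choice says 6750 > δ^3·13198.
So δ^3 < 6750/13198 = 0.51144; taking the cube root of both positive sides preserves the inequality.
δ < 0.51144^(1/3) = 0.800.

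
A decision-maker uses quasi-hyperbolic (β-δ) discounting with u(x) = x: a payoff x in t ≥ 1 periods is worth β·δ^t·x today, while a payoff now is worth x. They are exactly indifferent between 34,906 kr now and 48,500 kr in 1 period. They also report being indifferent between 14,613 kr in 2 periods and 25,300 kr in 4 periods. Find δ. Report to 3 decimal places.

The second indifference involves only future payoffs, so β cancels: β·δ^2·14613 = β·δ^4·25300, giving δ^2 = 14613/25300 = 0.57759, so δ = 0.75999.

δ ≈ 0.760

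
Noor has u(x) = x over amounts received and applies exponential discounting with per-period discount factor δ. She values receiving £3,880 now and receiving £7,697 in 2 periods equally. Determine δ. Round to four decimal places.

δ ≈ 0.7100

The payoff in 2 periods is discounted by δ^2, so u(3880) = δ^2·u(7697) and δ^2 = u(3880)/u(7697).
With u(x) = x: δ^2 = 3880/7697 = 0.50409.
Hence δ = (0.50409)^(1/2) = 0.709995.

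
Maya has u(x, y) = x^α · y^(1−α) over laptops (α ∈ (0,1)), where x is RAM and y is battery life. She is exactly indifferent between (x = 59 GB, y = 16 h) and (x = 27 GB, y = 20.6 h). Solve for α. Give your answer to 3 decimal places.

Indifference: 59^α · 16^(1−α) = 27^α · 20.6^(1−α).
Rearrange to (59/27)^α = (20.6/16)^(1−α) and take logs: α·0.781701 = (1−α)·0.252702.
With A = 0.781701 and B = 0.252702: α·A = (1−α)·B, so α = B/(A+B) = 0.252702/1.034403 ≈ 0.244.

α ≈ 0.244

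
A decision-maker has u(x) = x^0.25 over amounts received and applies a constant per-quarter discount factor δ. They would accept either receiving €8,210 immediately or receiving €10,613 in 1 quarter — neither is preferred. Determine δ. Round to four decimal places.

Indifference means u(8210) = δ · u(10613), so δ = u(8210)/u(10613).
Since u(x) = x^0.25, δ = (8210/10613)^0.25 = 0.77358^0.25 = 0.93783.

δ ≈ 0.9378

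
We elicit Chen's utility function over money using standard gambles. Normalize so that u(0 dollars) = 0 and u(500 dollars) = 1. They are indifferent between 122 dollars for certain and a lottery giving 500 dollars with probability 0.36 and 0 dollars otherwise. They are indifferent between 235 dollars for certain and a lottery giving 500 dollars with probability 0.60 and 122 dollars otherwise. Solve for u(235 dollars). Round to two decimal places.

0.74

The first gamble pins u(122 dollars): it must equal 0.36·1 + 0.64·0 = 0.36.
Then u(235 dollars) = 0.60·u(500 dollars) + 0.40·u(122 dollars) = 0.60·1.00 + 0.40·0.36 = 0.7440.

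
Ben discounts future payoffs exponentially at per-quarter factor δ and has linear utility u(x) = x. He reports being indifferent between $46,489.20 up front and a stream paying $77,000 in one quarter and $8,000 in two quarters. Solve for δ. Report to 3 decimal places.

Equating present values: 46489.20 = 77000δ + 8000δ².
Rearranged: 8000δ² + 77000δ − 46489.20 = 0.
δ = (−77000 + √(77000² + 4·8000·46489.20)) / (2·8000) = (−77000 + √7416654400.00) / 16000 ≈ 0.570.

δ ≈ 0.570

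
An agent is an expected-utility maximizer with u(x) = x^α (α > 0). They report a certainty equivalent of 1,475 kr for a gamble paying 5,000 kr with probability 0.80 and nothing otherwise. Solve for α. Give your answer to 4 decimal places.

Since u(0) = 0, the lottery's EU is 0.80·5000^α.
Indifference: 1475^α = 0.80·5000^α, so (1475/5000)^α = 0.80.
Taking logs: α·ln(1475/5000) = ln(0.80), so α = -0.2231436 / -1.2207799 ≈ 0.1828.

α ≈ 0.1828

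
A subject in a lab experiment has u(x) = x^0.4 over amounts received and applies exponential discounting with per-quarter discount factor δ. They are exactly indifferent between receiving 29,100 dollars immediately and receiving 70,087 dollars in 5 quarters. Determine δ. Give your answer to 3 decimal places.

The payoff in 5 quarters is discounted by δ^5, so u(29100) = δ^5·u(70087) and δ^5 = u(29100)/u(70087).
Since u(x) = x^0.4, δ^5 = (29100/70087)^0.4 = 0.41520^0.4 = 0.70356.
Hence δ = (0.70356)^(1/5) = 0.93210.

δ ≈ 0.932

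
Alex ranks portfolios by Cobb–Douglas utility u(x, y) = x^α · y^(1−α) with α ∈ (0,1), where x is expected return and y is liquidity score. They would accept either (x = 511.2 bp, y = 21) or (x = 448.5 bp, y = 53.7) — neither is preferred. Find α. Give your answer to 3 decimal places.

Set the two utilities equal: 511.2^α·21^(1−α) = 448.5^α·53.7^(1−α).
Rearrange to (511.2/448.5)^α = (53.7/21)^(1−α) and take logs: α·0.130852 = (1−α)·0.938891.
So α/(1−α) = (0.938891)/(0.130852) = 7.175213, and α = 7.175213/8.175213 ≈ 0.878.

α ≈ 0.878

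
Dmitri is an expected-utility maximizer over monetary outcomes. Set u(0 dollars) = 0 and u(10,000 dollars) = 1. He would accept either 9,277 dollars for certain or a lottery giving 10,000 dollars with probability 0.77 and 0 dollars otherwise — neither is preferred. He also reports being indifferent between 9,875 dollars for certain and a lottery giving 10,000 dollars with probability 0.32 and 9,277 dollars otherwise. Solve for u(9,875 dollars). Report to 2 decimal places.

0.84

First, u(9,277 dollars) = 0.77·u(10,000 dollars) + 0.23·u(0 dollars) = 0.77.
The second indifference gives u(9,875 dollars) = 0.32·u(10,000 dollars) + 0.68·u(9,277 dollars) = 0.32·1.00 + 0.68·0.77 = 0.8436.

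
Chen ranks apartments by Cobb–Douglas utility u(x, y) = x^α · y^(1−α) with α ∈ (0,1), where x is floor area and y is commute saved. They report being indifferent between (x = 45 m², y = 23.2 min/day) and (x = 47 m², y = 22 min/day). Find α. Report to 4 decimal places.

α ≈ 0.5498

The Cobb–Douglas utilities coincide, so 45^α·23.2^(1−α) = 47^α·22^(1−α).
(45/47)^α = (22/23.2)^(1−α); take logs: α·ln(45/47) = (1−α)·ln(22/23.2), i.e. α·-0.0434851 = (1−α)·-0.0531098.
So α/(1−α) = (-0.0531098)/(-0.0434851) = 1.2213333, and α = 1.2213333/2.2213333 ≈ 0.5498.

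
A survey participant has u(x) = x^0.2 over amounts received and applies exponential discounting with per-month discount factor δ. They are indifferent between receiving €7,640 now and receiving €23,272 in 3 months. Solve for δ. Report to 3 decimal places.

The payoff in 3 months is discounted by δ^3, so u(7640) = δ^3·u(23272) and δ^3 = u(7640)/u(23272).
Since u(x) = x^0.2, δ^3 = (7640/23272)^0.2 = 0.32829^0.2 = 0.80030.
So δ = 0.80030^(1/3) ≈ 0.928.

δ ≈ 0.928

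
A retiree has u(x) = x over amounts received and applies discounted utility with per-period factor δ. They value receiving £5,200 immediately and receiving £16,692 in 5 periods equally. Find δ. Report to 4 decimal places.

Equating discounted utilities: u(5200) = δ^5·u(16692) ⇒ δ^5 = u(5200)/u(16692).
With u(x) = x: δ^5 = 5200/16692 = 0.31153.
Hence δ = (0.31153)^(1/5) = 0.791952.

δ ≈ 0.7920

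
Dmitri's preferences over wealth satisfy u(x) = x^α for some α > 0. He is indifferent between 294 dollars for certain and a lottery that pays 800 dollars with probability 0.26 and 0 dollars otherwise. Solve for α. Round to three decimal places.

The lottery's expected utility is 0.26·u(800) + 0.74·u(0) = 0.26·800^α (since u(0) = 0 for α > 0).
Equating: 294^α = 0.26·800^α, i.e. 0.3675^α = 0.26.
Taking logs: α·ln(294/800) = ln(0.26), so α = -1.347074 / -1.001032 ≈ 1.346.

α ≈ 1.346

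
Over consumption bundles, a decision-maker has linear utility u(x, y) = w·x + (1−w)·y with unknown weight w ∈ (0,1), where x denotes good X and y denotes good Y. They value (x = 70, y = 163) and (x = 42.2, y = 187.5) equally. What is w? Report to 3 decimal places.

w = 0.468

u(70,163) = u(42.2,187.5) means w·70 + (1−w)·163 = w·42.2 + (1−w)·187.5.
w·(70−42.2) = (1−w)·(187.5−163), i.e. w·27.8 = (1−w)·24.5.
So w/(1−w) = 24.5/27.8 = 0.8813, giving w = 24.5/(27.8+24.5) = 0.468.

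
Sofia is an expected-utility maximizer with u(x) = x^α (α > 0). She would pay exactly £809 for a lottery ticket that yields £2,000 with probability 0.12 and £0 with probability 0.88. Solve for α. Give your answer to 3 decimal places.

Since u(0) = 0, the lottery's EU is 0.12·2000^α.
Equating: 809^α = 0.12·2000^α, i.e. 0.4045^α = 0.12.
α = ln(0.12) / ln(809/2000) = -2.120264/-0.905104 ≈ 2.343.

α ≈ 2.343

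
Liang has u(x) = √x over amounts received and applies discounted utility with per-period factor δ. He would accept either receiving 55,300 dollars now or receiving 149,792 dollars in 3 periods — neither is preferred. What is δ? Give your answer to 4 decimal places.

δ ≈ 0.8470

The payoff in 3 periods is discounted by δ^3, so u(55300) = δ^3·u(149792) and δ^3 = u(55300)/u(149792).
With u(x) = √x: δ^3 = √55300/√149792 = √(55300/149792) = 0.60760.
So δ = 0.60760^(1/3) ≈ 0.8470.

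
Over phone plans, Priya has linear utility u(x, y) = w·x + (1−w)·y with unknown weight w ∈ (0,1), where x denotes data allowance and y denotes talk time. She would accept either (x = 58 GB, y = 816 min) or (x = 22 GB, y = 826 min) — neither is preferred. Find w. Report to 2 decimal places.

w = 0.22

Equating utilities: w·58 + (1−w)·816 = w·22 + (1−w)·826.
w·(58−22) = (1−w)·(826−816), i.e. w·36 = (1−w)·10.
So w/(1−w) = 10/36 = 0.2778, giving w = 10/(36+10) = 0.22.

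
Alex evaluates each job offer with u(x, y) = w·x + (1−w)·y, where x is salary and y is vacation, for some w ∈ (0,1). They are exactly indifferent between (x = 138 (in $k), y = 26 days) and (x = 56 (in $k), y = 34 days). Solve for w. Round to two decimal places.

Indifference: w·138 + (1−w)·26 = w·56 + (1−w)·34.
w·(138−56) = (1−w)·(34−26), i.e. w·82 = (1−w)·8.
Hence w = 8/(82+8) = 8/90 = 0.09.

w = 0.09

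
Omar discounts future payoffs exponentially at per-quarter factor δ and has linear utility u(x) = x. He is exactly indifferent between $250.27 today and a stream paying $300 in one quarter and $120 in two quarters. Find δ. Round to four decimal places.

Equating present values: 250.27 = 300δ + 120δ².
Rearranged: 120δ² + 300δ − 250.27 = 0.
By the quadratic formula (taking the positive root), δ = (−300 + √210129.60) / 240 ≈ 0.6600.

δ ≈ 0.6600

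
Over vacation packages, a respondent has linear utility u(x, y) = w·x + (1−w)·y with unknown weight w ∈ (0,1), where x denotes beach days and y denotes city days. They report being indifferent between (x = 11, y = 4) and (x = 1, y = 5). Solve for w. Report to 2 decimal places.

w = 0.09

Equating utilities: w·11 + (1−w)·4 = w·1 + (1−w)·5.
Rearranging, 10·w − 1·(1−w) = 0.
Hence w = 1/(10+1) = 1/11 = 0.09.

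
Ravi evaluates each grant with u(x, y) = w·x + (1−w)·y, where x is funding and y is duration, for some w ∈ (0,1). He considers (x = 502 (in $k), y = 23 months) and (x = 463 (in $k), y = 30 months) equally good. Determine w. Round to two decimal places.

w = 0.15

Indifference: w·502 + (1−w)·23 = w·463 + (1−w)·30.
Collecting terms: w·39 = (1−w)·7.
The marginal rate of substitution is 7/39, so w = 7/(39+7) = 0.15.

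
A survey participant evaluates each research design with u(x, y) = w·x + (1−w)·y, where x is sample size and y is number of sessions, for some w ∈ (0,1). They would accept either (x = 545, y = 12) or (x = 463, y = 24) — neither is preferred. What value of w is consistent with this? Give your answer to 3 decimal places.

w = 0.128

Indifference: w·545 + (1−w)·12 = w·463 + (1−w)·24.
Rearranging, 82·w − 12·(1−w) = 0.
The marginal rate of substitution is 12/82, so w = 12/(82+12) = 0.128.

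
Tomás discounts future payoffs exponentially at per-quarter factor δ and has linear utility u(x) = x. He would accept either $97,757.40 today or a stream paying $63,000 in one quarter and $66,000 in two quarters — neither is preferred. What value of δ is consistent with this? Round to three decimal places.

Equating present values: 97757.40 = 63000δ + 66000δ².
That is, 66000δ² + 63000δ − 97757.40 = 0, a quadratic in δ.
δ = (−63000 + √(63000² + 4·66000·97757.40)) / (2·66000) = (−63000 + √29776953600.00) / 132000 ≈ 0.830.

δ ≈ 0.830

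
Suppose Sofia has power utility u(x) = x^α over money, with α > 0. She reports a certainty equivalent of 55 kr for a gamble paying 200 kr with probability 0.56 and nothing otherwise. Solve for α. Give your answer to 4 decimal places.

α ≈ 0.4491

The lottery's expected utility is 0.56·u(200) + 0.44·u(0) = 0.56·200^α (since u(0) = 0 for α > 0).
Setting u(55) equal to that: 55^α = 0.56·200^α ⇒ (55/200)^α = 0.56.
Taking logs: α·ln(55/200) = ln(0.56), so α = -0.5798185 / -1.2909842 ≈ 0.4491.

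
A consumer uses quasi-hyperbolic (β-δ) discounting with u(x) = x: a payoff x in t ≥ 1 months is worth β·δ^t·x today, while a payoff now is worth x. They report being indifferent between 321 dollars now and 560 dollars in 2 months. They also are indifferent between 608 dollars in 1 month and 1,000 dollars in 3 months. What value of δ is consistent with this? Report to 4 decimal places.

Both payoffs in the second observation are in the future, so β drops out: δ^1·608 = δ^3·1000 ⇒ δ^2 = 608/1000 = 0.60800, so δ = 0.77974.

δ ≈ 0.7797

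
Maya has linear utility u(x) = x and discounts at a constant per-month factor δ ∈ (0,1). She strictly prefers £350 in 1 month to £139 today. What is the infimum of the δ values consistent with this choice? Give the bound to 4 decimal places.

δ > 0.3971

The preference means 139 < δ·350.
Dividing through by 350 gives δ > 0.39714.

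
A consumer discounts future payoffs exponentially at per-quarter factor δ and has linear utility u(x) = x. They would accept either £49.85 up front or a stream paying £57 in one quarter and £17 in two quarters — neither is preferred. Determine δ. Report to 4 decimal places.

Equating present values: 49.85 = 57δ + 17δ².
Rearranged: 17δ² + 57δ − 49.85 = 0.
The positive root is δ = [−57 + √(57² + 4·17·49.85)] / (2·17) = (−57 + 81.479)/34 ≈ 0.7200.

δ ≈ 0.7200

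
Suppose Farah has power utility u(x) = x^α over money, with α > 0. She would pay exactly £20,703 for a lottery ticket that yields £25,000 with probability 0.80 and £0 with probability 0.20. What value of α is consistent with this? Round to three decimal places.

α ≈ 1.183

Since u(0) = 0, the lottery's EU is 0.80·25000^α.
Equating: 20703^α = 0.80·25000^α, i.e. 0.8281^α = 0.80.
α = ln(0.80) / ln(20703/25000) = -0.223144/-0.188597 ≈ 1.183.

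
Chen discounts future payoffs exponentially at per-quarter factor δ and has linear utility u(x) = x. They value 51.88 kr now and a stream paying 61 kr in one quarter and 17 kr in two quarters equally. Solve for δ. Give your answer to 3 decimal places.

δ ≈ 0.710

Equating present values: 51.88 = 61δ + 17δ².
Rearranged: 17δ² + 61δ − 51.88 = 0.
δ = (−61 + √(61² + 4·17·51.88)) / (2·17) = (−61 + √7248.84) / 34 ≈ 0.710.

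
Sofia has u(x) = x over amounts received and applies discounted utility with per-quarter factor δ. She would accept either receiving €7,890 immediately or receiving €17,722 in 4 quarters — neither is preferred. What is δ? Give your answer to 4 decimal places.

δ ≈ 0.8168

The payoff in 4 quarters is discounted by δ^4, so u(7890) = δ^4·u(17722) and δ^4 = u(7890)/u(17722).
With u(x) = x: δ^4 = 7890/17722 = 0.44521.
Hence δ = (0.44521)^(1/4) = 0.816848.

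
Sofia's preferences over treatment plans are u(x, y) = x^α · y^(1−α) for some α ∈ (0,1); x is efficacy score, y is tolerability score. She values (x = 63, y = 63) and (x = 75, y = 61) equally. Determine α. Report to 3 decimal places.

Set the two utilities equal: 63^α·63^(1−α) = 75^α·61^(1−α).
Rearrange to (63/75)^α = (61/63)^(1−α) and take logs: α·-0.174353 = (1−α)·-0.032261.
Thus α·(-0.206614) = -0.032261, so α = -0.032261/-0.206614 ≈ 0.156.

α ≈ 0.156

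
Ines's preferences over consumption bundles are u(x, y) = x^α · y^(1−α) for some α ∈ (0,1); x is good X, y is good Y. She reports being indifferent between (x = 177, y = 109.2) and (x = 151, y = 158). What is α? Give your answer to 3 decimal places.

α ≈ 0.699

Indifference: 177^α · 109.2^(1−α) = 151^α · 158^(1−α).
Taking logs: α·ln 177 + (1−α)·ln 109.2 = α·ln 151 + (1−α)·ln 158, i.e. α·0.158870 = (1−α)·0.369414.
With A = 0.158870 and B = 0.369414: α·A = (1−α)·B, so α = B/(A+B) = 0.369414/0.528284 ≈ 0.699.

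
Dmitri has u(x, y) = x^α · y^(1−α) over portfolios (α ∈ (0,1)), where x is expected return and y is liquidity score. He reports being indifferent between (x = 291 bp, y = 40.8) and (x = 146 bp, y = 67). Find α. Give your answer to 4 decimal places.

α ≈ 0.4183

Indifference: 291^α · 40.8^(1−α) = 146^α · 67^(1−α).
Taking logs: α·ln 291 + (1−α)·ln 40.8 = α·ln 146 + (1−α)·ln 67, i.e. α·0.6897166 = (1−α)·0.4960105.
So α/(1−α) = (0.4960105)/(0.6897166) = 0.7191512, and α = 0.7191512/1.7191512 ≈ 0.4183.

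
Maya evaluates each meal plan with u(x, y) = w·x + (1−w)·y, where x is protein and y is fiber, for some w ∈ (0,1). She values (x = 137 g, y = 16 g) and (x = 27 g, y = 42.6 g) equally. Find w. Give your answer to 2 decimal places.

Equating utilities: w·137 + (1−w)·16 = w·27 + (1−w)·42.6.
Rearranging, 110·w − 26.6·(1−w) = 0.
The marginal rate of substitution is 26.6/110, so w = 26.6/(110+26.6) = 0.19.

w = 0.19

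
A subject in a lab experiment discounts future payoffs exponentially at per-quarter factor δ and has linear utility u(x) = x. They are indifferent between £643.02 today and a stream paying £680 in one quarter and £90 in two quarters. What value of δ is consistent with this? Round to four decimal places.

δ ≈ 0.8500

Present value of the stream is 680·δ + 90·δ². Indifference gives 680δ + 90δ² = 643.02.
So 90δ² + 680δ − 643.02 = 0.
By the quadratic formula (taking the positive root), δ = (−680 + √693887.20) / 180 ≈ 0.8500.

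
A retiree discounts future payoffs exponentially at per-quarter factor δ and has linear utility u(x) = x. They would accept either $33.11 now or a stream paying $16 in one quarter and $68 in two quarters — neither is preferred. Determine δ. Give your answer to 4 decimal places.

δ ≈ 0.5900

Present value of the stream is 16·δ + 68·δ². Indifference gives 16δ + 68δ² = 33.11.
That is, 68δ² + 16δ − 33.11 = 0, a quadratic in δ.
By the quadratic formula (taking the positive root), δ = (−16 + √9261.92) / 136 ≈ 0.5900.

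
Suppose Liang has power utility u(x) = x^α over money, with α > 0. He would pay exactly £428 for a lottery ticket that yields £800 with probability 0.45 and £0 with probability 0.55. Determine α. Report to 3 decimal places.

α ≈ 1.277

Since u(0) = 0, the lottery's EU is 0.45·800^α.
Indifference: 428^α = 0.45·800^α, so (428/800)^α = 0.45.
α = ln(0.45) / ln(428/800) = -0.798508/-0.625489 ≈ 1.277.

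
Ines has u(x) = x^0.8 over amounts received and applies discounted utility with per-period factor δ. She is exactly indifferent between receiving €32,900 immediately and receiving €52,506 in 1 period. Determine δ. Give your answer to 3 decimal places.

δ ≈ 0.688

The payoff in 1 period is discounted by δ, so u(32900) = δ·u(52506) and δ = u(32900)/u(52506).
With u(x) = x^0.8: δ = 32900^0.8/52506^0.8 = (32900/52506)^0.8 = 0.68800.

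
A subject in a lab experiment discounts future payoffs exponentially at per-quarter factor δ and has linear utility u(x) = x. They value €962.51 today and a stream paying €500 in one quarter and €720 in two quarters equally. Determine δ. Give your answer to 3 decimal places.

The stream is worth 500δ + 720δ² today, so 500δ + 720δ² = 962.51.
That is, 720δ² + 500δ − 962.51 = 0, a quadratic in δ.
By the quadratic formula (taking the positive root), δ = (−500 + √3022028.80) / 1440 ≈ 0.860.

δ ≈ 0.860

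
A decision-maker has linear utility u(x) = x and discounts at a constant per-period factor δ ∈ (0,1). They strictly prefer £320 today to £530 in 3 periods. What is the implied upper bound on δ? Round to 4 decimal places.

δ < 0.8452

Under u(x) = x this choice says 320 > δ^3·530.
So δ^3 < 320/530 = 0.60377; taking the cube root of both positive sides preserves the inequality.
δ < (320/530)^(1/3) ≈ 0.8452.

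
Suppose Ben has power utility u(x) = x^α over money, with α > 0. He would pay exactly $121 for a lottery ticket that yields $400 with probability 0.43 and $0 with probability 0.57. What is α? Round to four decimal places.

EU(lottery) = 0.43·400^α + 0.57·0 = 0.43·400^α.
Equating: 121^α = 0.43·400^α, i.e. 0.3025^α = 0.43.
Taking logs: α·ln(121/400) = ln(0.43), so α = -0.8439701 / -1.1956740 ≈ 0.7059.

α ≈ 0.7059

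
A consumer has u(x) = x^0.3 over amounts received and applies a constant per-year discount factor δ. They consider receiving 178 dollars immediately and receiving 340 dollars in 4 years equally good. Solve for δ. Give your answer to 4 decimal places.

The payoff in 4 years is discounted by δ^4, so u(178) = δ^4·u(340) and δ^4 = u(178)/u(340).
With u(x) = x^0.3: δ^4 = 178^0.3/340^0.3 = (178/340)^0.3 = 0.82354.
So δ = 0.82354^(1/4) ≈ 0.9526.

δ ≈ 0.9526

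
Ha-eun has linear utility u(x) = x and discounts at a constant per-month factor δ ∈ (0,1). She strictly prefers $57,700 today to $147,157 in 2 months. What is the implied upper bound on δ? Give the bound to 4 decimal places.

Under u(x) = x this choice says 57700 > δ^2·147157.
Hence δ^2 < 57700/147157 = 0.39210, and x ↦ x^(1/2) is increasing on (0,∞).
δ < (57700/147157)^(1/2) ≈ 0.6262.

δ < 0.6262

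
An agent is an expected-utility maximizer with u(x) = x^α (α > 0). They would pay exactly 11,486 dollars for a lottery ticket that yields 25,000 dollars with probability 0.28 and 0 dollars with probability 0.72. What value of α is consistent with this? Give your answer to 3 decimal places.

Since u(0) = 0, the lottery's EU is 0.28·25000^α.
Setting u(11486) equal to that: 11486^α = 0.28·25000^α ⇒ (11486/25000)^α = 0.28.
α = ln(0.28) / ln(11486/25000) = -1.272966/-0.777747 ≈ 1.637.

α ≈ 1.637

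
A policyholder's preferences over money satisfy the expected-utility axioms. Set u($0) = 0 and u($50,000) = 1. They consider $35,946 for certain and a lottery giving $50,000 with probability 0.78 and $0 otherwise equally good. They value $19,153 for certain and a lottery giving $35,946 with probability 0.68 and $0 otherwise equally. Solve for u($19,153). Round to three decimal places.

0.530

From the first indifference, u($35,946) = 0.78·u($50,000) + 0.22·u($0) = 0.78·1 + 0.22·0 = 0.78.
Chaining: u($19,153) = 0.68·0.78 + 0.32·0.00 = 0.5304.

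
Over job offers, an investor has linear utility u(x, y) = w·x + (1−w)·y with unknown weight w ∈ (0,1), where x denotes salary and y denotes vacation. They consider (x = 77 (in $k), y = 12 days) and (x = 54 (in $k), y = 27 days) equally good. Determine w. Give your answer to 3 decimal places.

w = 0.395

Indifference: w·77 + (1−w)·12 = w·54 + (1−w)·27.
w·(77−54) = (1−w)·(27−12), i.e. w·23 = (1−w)·15.
So w/(1−w) = 15/23 = 0.6522, giving w = 15/(23+15) = 0.395.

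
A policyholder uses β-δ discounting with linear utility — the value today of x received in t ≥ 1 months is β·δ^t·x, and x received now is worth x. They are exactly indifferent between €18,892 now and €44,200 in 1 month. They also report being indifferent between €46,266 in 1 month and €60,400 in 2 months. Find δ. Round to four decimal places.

δ ≈ 0.7660

Both payoffs in the second observation are in the future, so β drops out: δ^1·46266 = δ^2·60400 ⇒ δ = 46266/60400 = 0.76599.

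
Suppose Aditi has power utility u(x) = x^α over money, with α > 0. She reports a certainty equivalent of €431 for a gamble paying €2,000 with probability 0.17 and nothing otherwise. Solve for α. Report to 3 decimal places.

The lottery's expected utility is 0.17·u(2000) + 0.83·u(0) = 0.17·2000^α (since u(0) = 0 for α > 0).
Indifference: 431^α = 0.17·2000^α, so (431/2000)^α = 0.17.
α = ln(0.17) / ln(431/2000) = -1.771957/-1.534794 ≈ 1.155.

α ≈ 1.155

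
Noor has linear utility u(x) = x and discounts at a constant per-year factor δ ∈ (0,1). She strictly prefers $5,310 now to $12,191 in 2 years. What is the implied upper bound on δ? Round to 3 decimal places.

δ < 0.660

The preference means 5310 > δ^2·12191.
So δ^2 < 5310/12191 = 0.43557; taking the square root of both positive sides preserves the inequality.
δ < 0.43557^(1/2) = 0.660.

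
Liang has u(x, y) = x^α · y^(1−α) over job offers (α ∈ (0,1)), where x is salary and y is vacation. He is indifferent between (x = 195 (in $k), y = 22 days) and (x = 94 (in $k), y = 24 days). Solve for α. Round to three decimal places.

α ≈ 0.107

The Cobb–Douglas utilities coincide, so 195^α·22^(1−α) = 94^α·24^(1−α).
(195/94)^α = (24/22)^(1−α); take logs: α·ln(195/94) = (1−α)·ln(24/22), i.e. α·0.729705 = (1−α)·0.087011.
With A = 0.729705 and B = 0.087011: α·A = (1−α)·B, so α = B/(A+B) = 0.087011/0.816716 ≈ 0.107.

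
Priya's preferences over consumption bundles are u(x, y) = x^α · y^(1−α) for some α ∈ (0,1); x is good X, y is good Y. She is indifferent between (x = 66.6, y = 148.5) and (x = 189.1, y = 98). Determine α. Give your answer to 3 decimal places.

α ≈ 0.285

The Cobb–Douglas utilities coincide, so 66.6^α·148.5^(1−α) = 189.1^α·98^(1−α).
(66.6/189.1)^α = (98/148.5)^(1−α); take logs: α·ln(66.6/189.1) = (1−α)·ln(98/148.5), i.e. α·-1.043571 = (1−α)·-0.415617.
So α/(1−α) = (-0.415617)/(-1.043571) = 0.398264, and α = 0.398264/1.398264 ≈ 0.285.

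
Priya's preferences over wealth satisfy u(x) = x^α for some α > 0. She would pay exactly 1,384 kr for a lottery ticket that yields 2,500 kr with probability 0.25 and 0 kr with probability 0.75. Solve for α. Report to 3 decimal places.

EU(lottery) = 0.25·2500^α + 0.75·0 = 0.25·2500^α.
Setting u(1384) equal to that: 1384^α = 0.25·2500^α ⇒ (1384/2500)^α = 0.25.
Taking logs: α·ln(1384/2500) = ln(0.25), so α = -1.386294 / -0.591313 ≈ 2.344.

α ≈ 2.344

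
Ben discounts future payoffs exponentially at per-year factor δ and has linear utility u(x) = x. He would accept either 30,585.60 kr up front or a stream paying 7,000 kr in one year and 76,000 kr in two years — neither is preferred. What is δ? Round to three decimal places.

δ ≈ 0.590

The stream is worth 7000δ + 76000δ² today, so 7000δ + 76000δ² = 30585.60.
Rearranged: 76000δ² + 7000δ − 30585.60 = 0.
By the quadratic formula (taking the positive root), δ = (−7000 + √9347022400.00) / 152000 ≈ 0.590.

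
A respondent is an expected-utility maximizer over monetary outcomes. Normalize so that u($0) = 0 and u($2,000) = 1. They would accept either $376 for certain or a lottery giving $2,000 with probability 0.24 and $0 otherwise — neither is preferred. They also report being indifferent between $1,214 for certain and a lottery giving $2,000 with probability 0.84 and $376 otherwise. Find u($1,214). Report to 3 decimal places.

0.878

The first gamble pins u($376): it must equal 0.24·1 + 0.76·0 = 0.24.
The second indifference gives u($1,214) = 0.84·u($2,000) + 0.16·u($376) = 0.84·1.00 + 0.16·0.24 = 0.8784.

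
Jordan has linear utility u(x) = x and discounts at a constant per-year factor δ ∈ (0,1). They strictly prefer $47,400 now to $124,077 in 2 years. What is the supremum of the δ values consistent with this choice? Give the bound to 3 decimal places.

δ < 0.618

Under u(x) = x this choice says 47400 > δ^2·124077.
So δ^2 < 47400/124077 = 0.38202; taking the square root of both positive sides preserves the inequality.
δ < (47400/124077)^(1/2) ≈ 0.618.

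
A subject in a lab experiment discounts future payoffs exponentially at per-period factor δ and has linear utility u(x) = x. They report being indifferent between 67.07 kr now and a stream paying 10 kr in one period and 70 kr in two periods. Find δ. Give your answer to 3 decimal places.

δ ≈ 0.910

Equating present values: 67.07 = 10δ + 70δ².
So 70δ² + 10δ − 67.07 = 0.
The positive root is δ = [−10 + √(10² + 4·70·67.07)] / (2·70) = (−10 + 137.403)/140 ≈ 0.910.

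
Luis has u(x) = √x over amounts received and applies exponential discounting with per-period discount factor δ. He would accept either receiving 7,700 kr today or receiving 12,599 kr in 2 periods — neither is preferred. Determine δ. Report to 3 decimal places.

Indifference means u(7700) = δ^2 · u(12599), so δ^2 = u(7700)/u(12599).
Since u(x) = √x, δ^2 = √(7700/12599) = 0.78177.
So δ = 0.78177^(1/2) ≈ 0.884.

δ ≈ 0.884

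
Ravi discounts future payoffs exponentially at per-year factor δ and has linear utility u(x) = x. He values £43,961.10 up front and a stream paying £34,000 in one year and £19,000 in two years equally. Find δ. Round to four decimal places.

Equating present values: 43961.10 = 34000δ + 19000δ².
Rearranged: 19000δ² + 34000δ − 43961.10 = 0.
By the quadratic formula (taking the positive root), δ = (−34000 + √4497043600.00) / 38000 ≈ 0.8700.

δ ≈ 0.8700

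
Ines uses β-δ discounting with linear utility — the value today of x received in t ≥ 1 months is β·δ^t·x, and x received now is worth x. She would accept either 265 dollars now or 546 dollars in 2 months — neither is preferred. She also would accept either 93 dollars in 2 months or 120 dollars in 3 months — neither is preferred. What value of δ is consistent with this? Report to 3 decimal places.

δ ≈ 0.775

Both payoffs in the second observation are in the future, so β drops out: δ^2·93 = δ^3·120 ⇒ δ = 93/120 = 0.77500.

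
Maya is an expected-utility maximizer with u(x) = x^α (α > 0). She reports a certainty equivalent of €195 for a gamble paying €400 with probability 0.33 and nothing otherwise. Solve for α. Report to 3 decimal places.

EU(lottery) = 0.33·400^α + 0.67·0 = 0.33·400^α.
Indifference: 195^α = 0.33·400^α, so (195/400)^α = 0.33.
α = ln(0.33) / ln(195/400) = -1.108663/-0.718465 ≈ 1.543.

α ≈ 1.543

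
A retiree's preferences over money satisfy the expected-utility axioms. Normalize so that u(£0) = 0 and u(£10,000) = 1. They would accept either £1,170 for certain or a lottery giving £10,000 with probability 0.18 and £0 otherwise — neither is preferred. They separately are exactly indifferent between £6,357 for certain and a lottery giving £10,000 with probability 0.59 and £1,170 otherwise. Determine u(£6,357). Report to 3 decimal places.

The first gamble pins u(£1,170): it must equal 0.18·1 + 0.82·0 = 0.18.
Chaining: u(£6,357) = 0.59·1.00 + 0.41·0.18 = 0.6638.

0.664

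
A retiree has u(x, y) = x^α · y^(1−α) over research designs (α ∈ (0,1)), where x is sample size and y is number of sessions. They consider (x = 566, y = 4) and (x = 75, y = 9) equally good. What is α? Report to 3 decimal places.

α ≈ 0.286

The Cobb–Douglas utilities coincide, so 566^α·4^(1−α) = 75^α·9^(1−α).
(566/75)^α = (9/4)^(1−α); take logs: α·ln(566/75) = (1−α)·ln(9/4), i.e. α·2.021106 = (1−α)·0.810930.
Thus α·(2.832036) = 0.810930, so α = 0.810930/2.832036 ≈ 0.286.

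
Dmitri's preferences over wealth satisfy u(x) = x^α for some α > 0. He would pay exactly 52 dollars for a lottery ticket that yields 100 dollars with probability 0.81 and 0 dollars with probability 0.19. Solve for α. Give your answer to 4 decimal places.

α ≈ 0.3222

Since u(0) = 0, the lottery's EU is 0.81·100^α.
Indifference: 52^α = 0.81·100^α, so (52/100)^α = 0.81.
α = ln(0.81) / ln(52/100) = -0.2107210/-0.6539265 ≈ 0.3222.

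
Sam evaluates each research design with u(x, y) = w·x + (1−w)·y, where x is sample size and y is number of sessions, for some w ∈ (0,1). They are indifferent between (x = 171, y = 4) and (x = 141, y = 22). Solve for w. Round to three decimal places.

w = 0.375

Equating utilities: w·171 + (1−w)·4 = w·141 + (1−w)·22.
Rearranging, 30·w − 18·(1−w) = 0.
The marginal rate of substitution is 18/30, so w = 18/(30+18) = 0.375.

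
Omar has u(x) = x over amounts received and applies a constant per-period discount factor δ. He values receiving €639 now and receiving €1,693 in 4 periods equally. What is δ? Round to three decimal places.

δ ≈ 0.784

The payoff in 4 periods is discounted by δ^4, so u(639) = δ^4·u(1693) and δ^4 = u(639)/u(1693).
With u(x) = x: δ^4 = 639/1693 = 0.37744.
Taking the 4th root: δ = 0.37744^(1/4) ≈ 0.784.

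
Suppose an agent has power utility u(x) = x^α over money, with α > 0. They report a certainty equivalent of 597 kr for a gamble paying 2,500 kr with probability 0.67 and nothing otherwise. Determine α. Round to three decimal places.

EU(lottery) = 0.67·2500^α + 0.33·0 = 0.67·2500^α.
Indifference: 597^α = 0.67·2500^α, so (597/2500)^α = 0.67.
Take logs: α = ln 0.67 / ln(597/2500) ≈ 0.27964.

α ≈ 0.280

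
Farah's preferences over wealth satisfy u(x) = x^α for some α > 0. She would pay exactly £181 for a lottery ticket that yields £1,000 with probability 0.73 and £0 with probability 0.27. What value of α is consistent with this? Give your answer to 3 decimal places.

α ≈ 0.184

EU(lottery) = 0.73·1000^α + 0.27·0 = 0.73·1000^α.
Setting u(181) equal to that: 181^α = 0.73·1000^α ⇒ (181/1000)^α = 0.73.
α = ln(0.73) / ln(181/1000) = -0.314711/-1.709258 ≈ 0.184.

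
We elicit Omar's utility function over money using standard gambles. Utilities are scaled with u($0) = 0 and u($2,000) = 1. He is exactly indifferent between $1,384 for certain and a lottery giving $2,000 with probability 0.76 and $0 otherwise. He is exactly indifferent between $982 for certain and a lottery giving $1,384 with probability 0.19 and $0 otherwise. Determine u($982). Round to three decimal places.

From the first indifference, u($1,384) = 0.76·u($2,000) + 0.24·u($0) = 0.76·1 + 0.24·0 = 0.76.
Chaining: u($982) = 0.19·0.76 + 0.81·0.00 = 0.1444.

0.144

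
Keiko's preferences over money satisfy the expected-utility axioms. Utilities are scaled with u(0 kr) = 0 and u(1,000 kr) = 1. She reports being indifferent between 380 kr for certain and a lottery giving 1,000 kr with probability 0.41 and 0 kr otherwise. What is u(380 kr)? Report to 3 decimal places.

The indifference gives u(380 kr) = 0.41·u(1,000 kr) + 0.59·u(0 kr) = 0.41·1 + 0.59·0 = 0.41.

0.410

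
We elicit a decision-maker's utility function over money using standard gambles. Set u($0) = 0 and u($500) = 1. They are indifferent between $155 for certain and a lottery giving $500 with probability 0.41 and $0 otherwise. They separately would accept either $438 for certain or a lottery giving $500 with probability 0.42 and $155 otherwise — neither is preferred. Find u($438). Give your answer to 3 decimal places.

0.658

From the first indifference, u($155) = 0.41·u($500) + 0.59·u($0) = 0.41·1 + 0.59·0 = 0.41.
Chaining: u($438) = 0.42·1.00 + 0.58·0.41 = 0.6578.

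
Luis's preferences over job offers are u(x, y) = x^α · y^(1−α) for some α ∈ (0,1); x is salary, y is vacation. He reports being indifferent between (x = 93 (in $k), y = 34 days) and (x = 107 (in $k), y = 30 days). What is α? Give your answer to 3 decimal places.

α ≈ 0.472

The Cobb–Douglas utilities coincide, so 93^α·34^(1−α) = 107^α·30^(1−α).
(93/107)^α = (30/34)^(1−α); take logs: α·ln(93/107) = (1−α)·ln(30/34), i.e. α·-0.140229 = (1−α)·-0.125163.
Thus α·(-0.265392) = -0.125163, so α = -0.125163/-0.265392 ≈ 0.472.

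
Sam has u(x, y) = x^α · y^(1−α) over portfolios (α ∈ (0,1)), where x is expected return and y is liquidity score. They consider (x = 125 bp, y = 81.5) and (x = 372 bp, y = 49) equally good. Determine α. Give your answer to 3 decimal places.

Set the two utilities equal: 125^α·81.5^(1−α) = 372^α·49^(1−α).
(125/372)^α = (49/81.5)^(1−α); take logs: α·ln(125/372) = (1−α)·ln(49/81.5), i.e. α·-1.090580 = (1−α)·-0.508783.
So α/(1−α) = (-0.508783)/(-1.090580) = 0.466525, and α = 0.466525/1.466525 ≈ 0.318.

α ≈ 0.318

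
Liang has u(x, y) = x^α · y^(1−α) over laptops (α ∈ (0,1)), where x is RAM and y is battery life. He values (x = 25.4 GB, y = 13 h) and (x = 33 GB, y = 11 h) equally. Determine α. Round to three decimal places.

The Cobb–Douglas utilities coincide, so 25.4^α·13^(1−α) = 33^α·11^(1−α).
(25.4/33)^α = (11/13)^(1−α); take logs: α·ln(25.4/33) = (1−α)·ln(11/13), i.e. α·-0.261758 = (1−α)·-0.167054.
So α/(1−α) = (-0.167054)/(-0.261758) = 0.638200, and α = 0.638200/1.638200 ≈ 0.390.

α ≈ 0.390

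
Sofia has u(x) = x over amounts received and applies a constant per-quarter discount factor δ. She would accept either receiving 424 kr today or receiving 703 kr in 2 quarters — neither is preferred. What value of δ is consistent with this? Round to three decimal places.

δ ≈ 0.777

The payoff in 2 quarters is discounted by δ^2, so u(424) = δ^2·u(703) and δ^2 = u(424)/u(703).
With u(x) = x: δ^2 = 424/703 = 0.60313.
Hence δ = (0.60313)^(1/2) = 0.77661.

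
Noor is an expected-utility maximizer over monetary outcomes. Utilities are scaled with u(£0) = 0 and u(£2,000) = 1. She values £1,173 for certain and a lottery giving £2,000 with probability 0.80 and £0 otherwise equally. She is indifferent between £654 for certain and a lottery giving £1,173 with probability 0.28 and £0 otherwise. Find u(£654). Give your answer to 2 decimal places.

0.22

First, u(£1,173) = 0.80·u(£2,000) + 0.20·u(£0) = 0.80.
Chaining: u(£654) = 0.28·0.80 + 0.72·0.00 = 0.2240.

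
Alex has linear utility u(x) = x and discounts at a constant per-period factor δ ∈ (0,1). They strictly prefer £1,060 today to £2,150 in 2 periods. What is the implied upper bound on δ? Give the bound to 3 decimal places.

The preference means 1060 > δ^2·2150.
Dividing by 2150: δ^2 < 0.49302. Both sides are positive, so the square root keeps the direction.
δ < 0.49302^(1/2) = 0.702.

δ < 0.702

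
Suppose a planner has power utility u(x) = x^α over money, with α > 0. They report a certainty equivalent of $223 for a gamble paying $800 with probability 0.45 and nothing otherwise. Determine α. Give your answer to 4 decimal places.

α ≈ 0.6251

Since u(0) = 0, the lottery's EU is 0.45·800^α.
Setting u(223) equal to that: 223^α = 0.45·800^α ⇒ (223/800)^α = 0.45.
α = ln(0.45) / ln(223/800) = -0.7985077/-1.2774400 ≈ 0.6251.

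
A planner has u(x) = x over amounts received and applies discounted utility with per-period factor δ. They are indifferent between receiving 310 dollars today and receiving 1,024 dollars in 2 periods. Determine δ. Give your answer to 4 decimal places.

Equating discounted utilities: u(310) = δ^2·u(1024) ⇒ δ^2 = u(310)/u(1024).
With u(x) = x: δ^2 = 310/1024 = 0.30273.
Taking the square root: δ = 0.30273^(1/2) ≈ 0.5502.

δ ≈ 0.5502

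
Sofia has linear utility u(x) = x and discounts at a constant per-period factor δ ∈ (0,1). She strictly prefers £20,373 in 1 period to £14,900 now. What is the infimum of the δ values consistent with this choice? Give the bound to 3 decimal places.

δ > 0.731

Under u(x) = x this choice says 14900 < δ·20373.
So δ > 14900/20373 = 0.73136.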